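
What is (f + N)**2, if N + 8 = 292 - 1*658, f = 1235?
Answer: 741321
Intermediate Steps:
N = -374 (N = -8 + (292 - 1*658) = -8 + (292 - 658) = -8 - 366 = -374)
(f + N)**2 = (1235 - 374)**2 = 861**2 = 741321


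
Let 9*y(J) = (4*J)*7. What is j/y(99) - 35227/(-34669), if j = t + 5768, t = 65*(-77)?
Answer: 5328909/1525436 ≈ 3.4934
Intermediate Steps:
t = -5005
j = 763 (j = -5005 + 5768 = 763)
y(J) = 28*J/9 (y(J) = ((4*J)*7)/9 = (28*J)/9 = 28*J/9)
j/y(99) - 35227/(-34669) = 763/(((28/9)*99)) - 35227/(-34669) = 763/308 - 35227*(-1/34669) = 763*(1/308) + 35227/34669 = 109/44 + 35227/34669 = 5328909/1525436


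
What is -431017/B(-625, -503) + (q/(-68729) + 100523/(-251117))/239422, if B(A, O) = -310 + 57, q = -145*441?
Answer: 890521888010442392688/522721928308716719 ≈ 1703.6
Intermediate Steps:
q = -63945
B(A, O) = -253
-431017/B(-625, -503) + (q/(-68729) + 100523/(-251117))/239422 = -431017/(-253) + (-63945/(-68729) + 100523/(-251117))/239422 = -431017*(-1/253) + (-63945*(-1/68729) + 100523*(-1/251117))*(1/239422) = 431017/253 + (63945/68729 - 100523/251117)*(1/239422) = 431017/253 + (9148831298/17259020293)*(1/239422) = 431017/253 + 4574415649/2066094578295323 = 890521888010442392688/522721928308716719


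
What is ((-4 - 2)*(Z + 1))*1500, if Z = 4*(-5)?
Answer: 171000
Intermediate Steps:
Z = -20
((-4 - 2)*(Z + 1))*1500 = ((-4 - 2)*(-20 + 1))*1500 = -6*(-19)*1500 = 114*1500 = 171000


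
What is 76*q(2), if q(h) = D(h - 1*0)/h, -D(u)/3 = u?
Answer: -228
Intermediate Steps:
D(u) = -3*u
q(h) = -3 (q(h) = (-3*(h - 1*0))/h = (-3*(h + 0))/h = (-3*h)/h = -3)
76*q(2) = 76*(-3) = -228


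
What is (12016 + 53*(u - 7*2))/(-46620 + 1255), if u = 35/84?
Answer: -135553/544380 ≈ -0.24900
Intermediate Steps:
u = 5/12 (u = 35*(1/84) = 5/12 ≈ 0.41667)
(12016 + 53*(u - 7*2))/(-46620 + 1255) = (12016 + 53*(5/12 - 7*2))/(-46620 + 1255) = (12016 + 53*(5/12 - 14))/(-45365) = (12016 + 53*(-163/12))*(-1/45365) = (12016 - 8639/12)*(-1/45365) = (135553/12)*(-1/45365) = -135553/544380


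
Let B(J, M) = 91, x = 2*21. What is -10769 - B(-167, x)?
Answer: -10860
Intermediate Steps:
x = 42
-10769 - B(-167, x) = -10769 - 1*91 = -10769 - 91 = -10860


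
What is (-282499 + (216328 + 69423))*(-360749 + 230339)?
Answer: -424093320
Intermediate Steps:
(-282499 + (216328 + 69423))*(-360749 + 230339) = (-282499 + 285751)*(-130410) = 3252*(-130410) = -424093320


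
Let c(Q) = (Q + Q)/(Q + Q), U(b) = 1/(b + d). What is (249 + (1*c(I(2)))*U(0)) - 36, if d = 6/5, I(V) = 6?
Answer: 1283/6 ≈ 213.83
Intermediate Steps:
d = 6/5 (d = 6*(⅕) = 6/5 ≈ 1.2000)
U(b) = 1/(6/5 + b) (U(b) = 1/(b + 6/5) = 1/(6/5 + b))
c(Q) = 1 (c(Q) = (2*Q)/((2*Q)) = (2*Q)*(1/(2*Q)) = 1)
(249 + (1*c(I(2)))*U(0)) - 36 = (249 + (1*1)*(5/(6 + 5*0))) - 36 = (249 + 1*(5/(6 + 0))) - 36 = (249 + 1*(5/6)) - 36 = (249 + 1*(5*(⅙))) - 36 = (249 + 1*(⅚)) - 36 = (249 + ⅚) - 36 = 1499/6 - 36 = 1283/6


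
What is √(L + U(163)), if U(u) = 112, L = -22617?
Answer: I*√22505 ≈ 150.02*I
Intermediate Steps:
√(L + U(163)) = √(-22617 + 112) = √(-22505) = I*√22505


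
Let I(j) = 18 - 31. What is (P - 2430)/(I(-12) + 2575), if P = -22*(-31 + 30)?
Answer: -172/183 ≈ -0.93989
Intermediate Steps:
I(j) = -13
P = 22 (P = -22*(-1) = 22)
(P - 2430)/(I(-12) + 2575) = (22 - 2430)/(-13 + 2575) = -2408/2562 = -2408*1/2562 = -172/183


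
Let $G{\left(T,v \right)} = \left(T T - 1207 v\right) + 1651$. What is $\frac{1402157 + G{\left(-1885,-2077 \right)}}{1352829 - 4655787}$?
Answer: $- \frac{3731986}{1651479} \approx -2.2598$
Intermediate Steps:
$G{\left(T,v \right)} = 1651 + T^{2} - 1207 v$ ($G{\left(T,v \right)} = \left(T^{2} - 1207 v\right) + 1651 = 1651 + T^{2} - 1207 v$)
$\frac{1402157 + G{\left(-1885,-2077 \right)}}{1352829 - 4655787} = \frac{1402157 + \left(1651 + \left(-1885\right)^{2} - -2506939\right)}{1352829 - 4655787} = \frac{1402157 + \left(1651 + 3553225 + 2506939\right)}{-3302958} = \left(1402157 + 6061815\right) \left(- \frac{1}{3302958}\right) = 7463972 \left(- \frac{1}{3302958}\right) = - \frac{3731986}{1651479}$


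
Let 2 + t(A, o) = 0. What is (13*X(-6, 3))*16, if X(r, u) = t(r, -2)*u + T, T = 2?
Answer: -832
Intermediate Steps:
t(A, o) = -2 (t(A, o) = -2 + 0 = -2)
X(r, u) = 2 - 2*u (X(r, u) = -2*u + 2 = 2 - 2*u)
(13*X(-6, 3))*16 = (13*(2 - 2*3))*16 = (13*(2 - 6))*16 = (13*(-4))*16 = -52*16 = -832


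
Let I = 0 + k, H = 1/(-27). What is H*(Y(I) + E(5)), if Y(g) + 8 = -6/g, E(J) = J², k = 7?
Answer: -113/189 ≈ -0.59788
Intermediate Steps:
H = -1/27 ≈ -0.037037
I = 7 (I = 0 + 7 = 7)
Y(g) = -8 - 6/g
H*(Y(I) + E(5)) = -((-8 - 6/7) + 5²)/27 = -((-8 - 6*⅐) + 25)/27 = -((-8 - 6/7) + 25)/27 = -(-62/7 + 25)/27 = -1/27*113/7 = -113/189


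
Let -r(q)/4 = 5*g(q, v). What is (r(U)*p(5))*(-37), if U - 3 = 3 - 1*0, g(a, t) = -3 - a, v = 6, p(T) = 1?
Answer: -6660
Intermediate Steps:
U = 6 (U = 3 + (3 - 1*0) = 3 + (3 + 0) = 3 + 3 = 6)
r(q) = 60 + 20*q (r(q) = -20*(-3 - q) = -4*(-15 - 5*q) = 60 + 20*q)
(r(U)*p(5))*(-37) = ((60 + 20*6)*1)*(-37) = ((60 + 120)*1)*(-37) = (180*1)*(-37) = 180*(-37) = -6660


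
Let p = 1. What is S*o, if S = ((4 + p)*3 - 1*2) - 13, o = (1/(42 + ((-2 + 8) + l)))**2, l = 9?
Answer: 0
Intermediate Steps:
o = 1/3249 (o = (1/(42 + ((-2 + 8) + 9)))**2 = (1/(42 + (6 + 9)))**2 = (1/(42 + 15))**2 = (1/57)**2 = 1/3249 ≈ 0.00030779)
S = 0 (S = ((4 + 1)*3 - 1*2) - 13 = (5*3 - 2) - 13 = (15 - 2) - 13 = 13 - 13 = 0)
S*o = 0*(1/3249) = 0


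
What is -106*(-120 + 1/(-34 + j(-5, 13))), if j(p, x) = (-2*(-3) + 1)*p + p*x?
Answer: 852293/67 ≈ 12721.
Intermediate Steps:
j(p, x) = 7*p + p*x (j(p, x) = (6 + 1)*p + p*x = 7*p + p*x)
-106*(-120 + 1/(-34 + j(-5, 13))) = -106*(-120 + 1/(-34 - 5*(7 + 13))) = -106*(-120 + 1/(-34 - 5*20)) = -106*(-120 + 1/(-34 - 100)) = -106*(-120 + 1/(-134)) = -106*(-120 - 1/134) = -106*(-16081/134) = 852293/67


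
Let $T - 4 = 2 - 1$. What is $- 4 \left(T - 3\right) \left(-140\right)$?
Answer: $1120$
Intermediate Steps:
$T = 5$ ($T = 4 + \left(2 - 1\right) = 4 + 1 = 5$)
$- 4 \left(T - 3\right) \left(-140\right) = - 4 \left(5 - 3\right) \left(-140\right) = \left(-4\right) 2 \left(-140\right) = \left(-8\right) \left(-140\right) = 1120$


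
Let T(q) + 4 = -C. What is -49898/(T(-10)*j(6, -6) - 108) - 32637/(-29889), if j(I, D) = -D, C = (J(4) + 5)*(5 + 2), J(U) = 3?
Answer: 27901397/259038 ≈ 107.71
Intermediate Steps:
C = 56 (C = (3 + 5)*(5 + 2) = 8*7 = 56)
T(q) = -60 (T(q) = -4 - 1*56 = -4 - 56 = -60)
-49898/(T(-10)*j(6, -6) - 108) - 32637/(-29889) = -49898/(-(-60)*(-6) - 108) - 32637/(-29889) = -49898/(-60*6 - 108) - 32637*(-1/29889) = -49898/(-360 - 108) + 10879/9963 = -49898/(-468) + 10879/9963 = -49898*(-1/468) + 10879/9963 = 24949/234 + 10879/9963 = 27901397/259038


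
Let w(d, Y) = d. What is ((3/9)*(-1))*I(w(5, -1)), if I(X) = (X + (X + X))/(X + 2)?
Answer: -5/7 ≈ -0.71429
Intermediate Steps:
I(X) = 3*X/(2 + X) (I(X) = (X + 2*X)/(2 + X) = (3*X)/(2 + X) = 3*X/(2 + X))
((3/9)*(-1))*I(w(5, -1)) = ((3/9)*(-1))*(3*5/(2 + 5)) = ((3*(1/9))*(-1))*(3*5/7) = ((1/3)*(-1))*(3*5*(1/7)) = -1/3*15/7 = -5/7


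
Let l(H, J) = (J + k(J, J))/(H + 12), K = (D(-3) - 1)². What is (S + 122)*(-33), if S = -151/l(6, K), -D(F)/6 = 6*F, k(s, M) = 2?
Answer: -1394304/347 ≈ -4018.2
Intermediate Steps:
D(F) = -36*F
K = 11449 (K = (-36*(-3) - 1)² = (108 - 1)² = 107² = 11449)
l(H, J) = (2 + J)/(12 + H) (l(H, J) = (J + 2)/(H + 12) = (2 + J)/(12 + H))
S = -906/3817 (S = -151*(12 + 6)/(2 + 11449) = -151/(11451/18) = -151/((1/18)*11451) = -151/3817/6 = -151*6/3817 = -906/3817 ≈ -0.23736)
(S + 122)*(-33) = (-906/3817 + 122)*(-33) = (464768/3817)*(-33) = -1394304/347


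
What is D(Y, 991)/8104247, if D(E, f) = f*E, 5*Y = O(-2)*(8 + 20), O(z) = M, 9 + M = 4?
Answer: -27748/8104247 ≈ -0.0034239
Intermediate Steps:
M = -5 (M = -9 + 4 = -5)
O(z) = -5
Y = -28 (Y = (-5*(8 + 20))/5 = (-5*28)/5 = (1/5)*(-140) = -28)
D(E, f) = E*f
D(Y, 991)/8104247 = -28*991/8104247 = -27748*1/8104247 = -27748/8104247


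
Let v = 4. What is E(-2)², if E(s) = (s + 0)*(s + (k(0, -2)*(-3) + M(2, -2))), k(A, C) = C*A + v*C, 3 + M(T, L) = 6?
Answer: 2500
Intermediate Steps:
M(T, L) = 3 (M(T, L) = -3 + 6 = 3)
k(A, C) = 4*C + A*C (k(A, C) = C*A + 4*C = A*C + 4*C = 4*C + A*C)
E(s) = s*(27 + s) (E(s) = (s + 0)*(s + (-2*(4 + 0)*(-3) + 3)) = s*(s + (-2*4*(-3) + 3)) = s*(s + (-8*(-3) + 3)) = s*(s + (24 + 3)) = s*(s + 27) = s*(27 + s))
E(-2)² = (-2*(27 - 2))² = (-2*25)² = (-50)² = 2500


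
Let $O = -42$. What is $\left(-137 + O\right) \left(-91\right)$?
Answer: $16289$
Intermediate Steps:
$\left(-137 + O\right) \left(-91\right) = \left(-137 - 42\right) \left(-91\right) = \left(-179\right) \left(-91\right) = 16289$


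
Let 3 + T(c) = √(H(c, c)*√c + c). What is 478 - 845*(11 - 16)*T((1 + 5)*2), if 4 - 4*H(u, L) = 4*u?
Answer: -12197 + 4225*√(12 - 22*√3) ≈ -12197.0 + 21587.0*I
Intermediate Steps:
H(u, L) = 1 - u
T(c) = -3 + √(c + √c*(1 - c)) (T(c) = -3 + √((1 - c)*√c + c) = -3 + √(√c*(1 - c) + c) = -3 + √(c + √c*(1 - c)))
478 - 845*(11 - 16)*T((1 + 5)*2) = 478 - 845*(11 - 16)*(-3 + √((1 + 5)*2 - √((1 + 5)*2)*(-1 + (1 + 5)*2))) = 478 - (-4225)*(-3 + √(6*2 - √(6*2)*(-1 + 6*2))) = 478 - (-4225)*(-3 + √(12 - √12*(-1 + 12))) = 478 - (-4225)*(-3 + √(12 - 1*2*√3*11)) = 478 - (-4225)*(-3 + √(12 - 22*√3)) = 478 - 845*(15 - 5*√(12 - 22*√3)) = 478 + (-12675 + 4225*√(12 - 22*√3)) = -12197 + 4225*√(12 - 22*√3)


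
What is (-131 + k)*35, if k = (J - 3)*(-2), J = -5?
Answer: -4025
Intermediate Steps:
k = 16 (k = (-5 - 3)*(-2) = -8*(-2) = 16)
(-131 + k)*35 = (-131 + 16)*35 = -115*35 = -4025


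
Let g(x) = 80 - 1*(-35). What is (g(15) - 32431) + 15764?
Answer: -16552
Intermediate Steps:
g(x) = 115 (g(x) = 80 + 35 = 115)
(g(15) - 32431) + 15764 = (115 - 32431) + 15764 = -32316 + 15764 = -16552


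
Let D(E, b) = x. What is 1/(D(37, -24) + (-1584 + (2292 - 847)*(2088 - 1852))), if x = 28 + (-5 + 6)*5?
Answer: 1/339469 ≈ 2.9458e-6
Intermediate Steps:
x = 33 (x = 28 + 1*5 = 28 + 5 = 33)
D(E, b) = 33
1/(D(37, -24) + (-1584 + (2292 - 847)*(2088 - 1852))) = 1/(33 + (-1584 + (2292 - 847)*(2088 - 1852))) = 1/(33 + (-1584 + 1445*236)) = 1/(33 + (-1584 + 341020)) = 1/(33 + 339436) = 1/339469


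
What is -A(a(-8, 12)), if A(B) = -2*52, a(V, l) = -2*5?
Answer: 104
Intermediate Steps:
a(V, l) = -10
A(B) = -104
-A(a(-8, 12)) = -1*(-104) = 104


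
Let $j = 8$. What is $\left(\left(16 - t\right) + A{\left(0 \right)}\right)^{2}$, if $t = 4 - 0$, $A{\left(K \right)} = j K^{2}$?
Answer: $144$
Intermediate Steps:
$A{\left(K \right)} = 8 K^{2}$
$t = 4$ ($t = 4 + 0 = 4$)
$\left(\left(16 - t\right) + A{\left(0 \right)}\right)^{2} = \left(\left(16 - 4\right) + 8 \cdot 0^{2}\right)^{2} = \left(\left(16 - 4\right) + 8 \cdot 0\right)^{2} = \left(12 + 0\right)^{2} = 12^{2} = 144$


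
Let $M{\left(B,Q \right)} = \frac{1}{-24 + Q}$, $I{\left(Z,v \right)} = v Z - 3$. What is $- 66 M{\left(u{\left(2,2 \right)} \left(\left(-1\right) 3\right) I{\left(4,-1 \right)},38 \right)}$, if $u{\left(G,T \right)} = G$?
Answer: $- \frac{33}{7} \approx -4.7143$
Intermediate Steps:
$I{\left(Z,v \right)} = -3 + Z v$ ($I{\left(Z,v \right)} = Z v - 3 = -3 + Z v$)
$- 66 M{\left(u{\left(2,2 \right)} \left(\left(-1\right) 3\right) I{\left(4,-1 \right)},38 \right)} = - \frac{66}{-24 + 38} = - \frac{66}{14} = \left(-66\right) \frac{1}{14} = - \frac{33}{7}$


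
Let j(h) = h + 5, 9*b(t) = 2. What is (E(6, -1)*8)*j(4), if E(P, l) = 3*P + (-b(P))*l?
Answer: 1312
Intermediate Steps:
b(t) = 2/9 (b(t) = (⅑)*2 = 2/9)
E(P, l) = 3*P - 2*l/9 (E(P, l) = 3*P + (-1*2/9)*l = 3*P - 2*l/9)
j(h) = 5 + h
(E(6, -1)*8)*j(4) = ((3*6 - 2/9*(-1))*8)*(5 + 4) = ((18 + 2/9)*8)*9 = ((164/9)*8)*9 = (1312/9)*9 = 1312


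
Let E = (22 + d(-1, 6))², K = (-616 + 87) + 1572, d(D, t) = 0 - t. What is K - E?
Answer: 787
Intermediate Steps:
d(D, t) = -t
K = 1043 (K = -529 + 1572 = 1043)
E = 256 (E = (22 - 1*6)² = (22 - 6)² = 16² = 256)
K - E = 1043 - 1*256 = 1043 - 256 = 787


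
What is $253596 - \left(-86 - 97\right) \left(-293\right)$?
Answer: $199977$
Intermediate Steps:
$253596 - \left(-86 - 97\right) \left(-293\right) = 253596 - \left(-183\right) \left(-293\right) = 253596 - 53619 = 199977$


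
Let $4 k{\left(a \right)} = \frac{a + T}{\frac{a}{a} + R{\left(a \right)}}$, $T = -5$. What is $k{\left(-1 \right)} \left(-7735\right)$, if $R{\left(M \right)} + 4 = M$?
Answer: $- \frac{23205}{8} \approx -2900.6$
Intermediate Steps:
$R{\left(M \right)} = -4 + M$
$k{\left(a \right)} = \frac{-5 + a}{4 \left(-3 + a\right)}$ ($k{\left(a \right)} = \frac{\left(a - 5\right) \frac{1}{\frac{a}{a} + \left(-4 + a\right)}}{4} = \frac{\left(-5 + a\right) \frac{1}{1 + \left(-4 + a\right)}}{4} = \frac{\left(-5 + a\right) \frac{1}{-3 + a}}{4} = \frac{\frac{1}{-3 + a} \left(-5 + a\right)}{4} = \frac{-5 + a}{4 \left(-3 + a\right)}$)
$k{\left(-1 \right)} \left(-7735\right) = \frac{-5 - 1}{4 \left(-3 - 1\right)} \left(-7735\right) = \frac{1}{4} \frac{1}{-4} \left(-6\right) \left(-7735\right) = \frac{1}{4} \left(- \frac{1}{4}\right) \left(-6\right) \left(-7735\right) = \frac{3}{8} \left(-7735\right) = - \frac{23205}{8}$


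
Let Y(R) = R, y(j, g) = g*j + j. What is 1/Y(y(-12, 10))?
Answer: -1/132 ≈ -0.0075758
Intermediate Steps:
y(j, g) = j + g*j
1/Y(y(-12, 10)) = 1/(-12*(1 + 10)) = 1/(-12*11) = 1/(-132) = -1/132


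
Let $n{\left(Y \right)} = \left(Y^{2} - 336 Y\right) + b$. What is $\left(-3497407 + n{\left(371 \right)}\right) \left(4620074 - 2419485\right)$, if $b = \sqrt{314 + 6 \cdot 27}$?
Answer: $-7667780724558 + 4401178 \sqrt{119} \approx -7.6677 \cdot 10^{12}$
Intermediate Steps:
$b = 2 \sqrt{119}$ ($b = \sqrt{314 + 162} = \sqrt{476} = 2 \sqrt{119} \approx 21.817$)
$n{\left(Y \right)} = Y^{2} - 336 Y + 2 \sqrt{119}$ ($n{\left(Y \right)} = \left(Y^{2} - 336 Y\right) + 2 \sqrt{119} = Y^{2} - 336 Y + 2 \sqrt{119}$)
$\left(-3497407 + n{\left(371 \right)}\right) \left(4620074 - 2419485\right) = \left(-3497407 + \left(371^{2} - 124656 + 2 \sqrt{119}\right)\right) \left(4620074 - 2419485\right) = \left(-3497407 + \left(137641 - 124656 + 2 \sqrt{119}\right)\right) 2200589 = \left(-3497407 + \left(12985 + 2 \sqrt{119}\right)\right) 2200589 = \left(-3484422 + 2 \sqrt{119}\right) 2200589 = -7667780724558 + 4401178 \sqrt{119}$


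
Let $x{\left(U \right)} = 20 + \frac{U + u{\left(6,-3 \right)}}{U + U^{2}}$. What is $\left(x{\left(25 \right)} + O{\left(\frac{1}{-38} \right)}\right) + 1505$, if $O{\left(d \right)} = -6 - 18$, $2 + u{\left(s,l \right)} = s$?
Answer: $\frac{975679}{650} \approx 1501.0$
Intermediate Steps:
$u{\left(s,l \right)} = -2 + s$
$x{\left(U \right)} = 20 + \frac{4 + U}{U + U^{2}}$ ($x{\left(U \right)} = 20 + \frac{U + \left(-2 + 6\right)}{U + U^{2}} = 20 + \frac{U + 4}{U + U^{2}} = 20 + \frac{4 + U}{U + U^{2}}$)
$O{\left(d \right)} = -24$
$\left(x{\left(25 \right)} + O{\left(\frac{1}{-38} \right)}\right) + 1505 = \left(\frac{4 + 20 \cdot 25^{2} + 21 \cdot 25}{25 \left(1 + 25\right)} - 24\right) + 1505 = \left(\frac{4 + 20 \cdot 625 + 525}{25 \cdot 26} - 24\right) + 1505 = \left(\frac{1}{25} \cdot \frac{1}{26} \left(4 + 12500 + 525\right) - 24\right) + 1505 = \left(\frac{1}{25} \cdot \frac{1}{26} \cdot 13029 - 24\right) + 1505 = \left(\frac{13029}{650} - 24\right) + 1505 = - \frac{2571}{650} + 1505 = \frac{975679}{650}$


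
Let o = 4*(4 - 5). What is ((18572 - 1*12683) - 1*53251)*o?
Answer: 189448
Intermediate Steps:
o = -4 (o = 4*(-1) = -4)
((18572 - 1*12683) - 1*53251)*o = ((18572 - 1*12683) - 1*53251)*(-4) = ((18572 - 12683) - 53251)*(-4) = (5889 - 53251)*(-4) = -47362*(-4) = 189448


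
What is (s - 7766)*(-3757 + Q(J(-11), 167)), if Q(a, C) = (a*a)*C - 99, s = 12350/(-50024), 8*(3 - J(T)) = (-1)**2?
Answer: 2367466458219/123136 ≈ 1.9226e+7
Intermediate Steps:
J(T) = 23/8 (J(T) = 3 - 1/8*(-1)**2 = 3 - 1/8*1 = 3 - 1/8 = 23/8)
s = -475/1924 (s = 12350*(-1/50024) = -475/1924 ≈ -0.24688)
Q(a, C) = -99 + C*a**2 (Q(a, C) = a**2*C - 99 = C*a**2 - 99 = -99 + C*a**2)
(s - 7766)*(-3757 + Q(J(-11), 167)) = (-475/1924 - 7766)*(-3757 + (-99 + 167*(23/8)**2)) = -14942259*(-3757 + (-99 + 167*(529/64)))/1924 = -14942259*(-3757 + (-99 + 88343/64))/1924 = -14942259*(-3757 + 82007/64)/1924 = -14942259/1924*(-158441/64) = 2367466458219/123136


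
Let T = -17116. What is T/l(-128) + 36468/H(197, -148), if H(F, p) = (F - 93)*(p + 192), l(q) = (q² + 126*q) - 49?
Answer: -17693485/236808 ≈ -74.717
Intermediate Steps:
l(q) = -49 + q² + 126*q
H(F, p) = (-93 + F)*(192 + p)
T/l(-128) + 36468/H(197, -148) = -17116/(-49 + (-128)² + 126*(-128)) + 36468/(-17856 - 93*(-148) + 192*197 + 197*(-148)) = -17116/(-49 + 16384 - 16128) + 36468/(-17856 + 13764 + 37824 - 29156) = -17116/207 + 36468/4576 = -17116*1/207 + 36468*(1/4576) = -17116/207 + 9117/1144 = -17693485/236808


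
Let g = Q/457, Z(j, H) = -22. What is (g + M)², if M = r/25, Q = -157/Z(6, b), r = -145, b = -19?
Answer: 84553589961/2527072900 ≈ 33.459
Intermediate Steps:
Q = 157/22 (Q = -157/(-22) = -157*(-1/22) = 157/22 ≈ 7.1364)
M = -29/5 (M = -145/25 = -145*1/25 = -29/5 ≈ -5.8000)
g = 157/10054 (g = (157/22)/457 = (157/22)*(1/457) = 157/10054 ≈ 0.015616)
(g + M)² = (157/10054 - 29/5)² = (-290781/50270)² = 84553589961/2527072900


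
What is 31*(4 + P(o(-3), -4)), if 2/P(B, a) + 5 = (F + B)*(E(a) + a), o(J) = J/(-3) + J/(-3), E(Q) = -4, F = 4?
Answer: 6510/53 ≈ 122.83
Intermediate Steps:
o(J) = -2*J/3 (o(J) = J*(-1/3) + J*(-1/3) = -J/3 - J/3 = -2*J/3)
P(B, a) = 2/(-5 + (-4 + a)*(4 + B)) (P(B, a) = 2/(-5 + (4 + B)*(-4 + a)) = 2/(-5 + (-4 + a)*(4 + B)))
31*(4 + P(o(-3), -4)) = 31*(4 + 2/(-21 - (-8)*(-3)/3 + 4*(-4) - 2/3*(-3)*(-4))) = 31*(4 + 2/(-21 - 4*2 - 16 + 2*(-4))) = 31*(4 + 2/(-21 - 8 - 16 - 8)) = 31*(4 + 2/(-53)) = 31*(4 + 2*(-1/53)) = 31*(4 - 2/53) = 31*(210/53) = 6510/53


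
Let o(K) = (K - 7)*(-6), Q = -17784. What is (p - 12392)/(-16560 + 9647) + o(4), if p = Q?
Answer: 154610/6913 ≈ 22.365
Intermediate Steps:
p = -17784
o(K) = 42 - 6*K (o(K) = (-7 + K)*(-6) = 42 - 6*K)
(p - 12392)/(-16560 + 9647) + o(4) = (-17784 - 12392)/(-16560 + 9647) + (42 - 6*4) = -30176/(-6913) + (42 - 24) = -30176*(-1/6913) + 18 = 30176/6913 + 18 = 154610/6913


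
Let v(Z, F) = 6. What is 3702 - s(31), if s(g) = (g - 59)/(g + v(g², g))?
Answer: 137002/37 ≈ 3702.8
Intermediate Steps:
s(g) = (-59 + g)/(6 + g) (s(g) = (g - 59)/(g + 6) = (-59 + g)/(6 + g))
3702 - s(31) = 3702 - (-59 + 31)/(6 + 31) = 3702 - (-28)/37 = 3702 - 1*(-28/37) = 3702 + 28/37 = 137002/37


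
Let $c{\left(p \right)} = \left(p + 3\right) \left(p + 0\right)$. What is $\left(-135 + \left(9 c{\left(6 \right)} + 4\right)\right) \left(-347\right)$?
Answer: $-123185$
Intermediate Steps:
$c{\left(p \right)} = p \left(3 + p\right)$ ($c{\left(p \right)} = \left(3 + p\right) p = p \left(3 + p\right)$)
$\left(-135 + \left(9 c{\left(6 \right)} + 4\right)\right) \left(-347\right) = \left(-135 + \left(9 \cdot 6 \left(3 + 6\right) + 4\right)\right) \left(-347\right) = \left(-135 + \left(9 \cdot 6 \cdot 9 + 4\right)\right) \left(-347\right) = \left(-135 + \left(9 \cdot 54 + 4\right)\right) \left(-347\right) = \left(-135 + \left(486 + 4\right)\right) \left(-347\right) = \left(-135 + 490\right) \left(-347\right) = 355 \left(-347\right) = -123185$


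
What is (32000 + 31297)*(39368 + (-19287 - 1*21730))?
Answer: -104376753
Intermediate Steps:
(32000 + 31297)*(39368 + (-19287 - 1*21730)) = 63297*(39368 + (-19287 - 21730)) = 63297*(39368 - 41017) = 63297*(-1649) = -104376753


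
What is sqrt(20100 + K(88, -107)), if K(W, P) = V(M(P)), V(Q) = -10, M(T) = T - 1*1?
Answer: 7*sqrt(410) ≈ 141.74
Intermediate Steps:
M(T) = -1 + T (M(T) = T - 1 = -1 + T)
K(W, P) = -10
sqrt(20100 + K(88, -107)) = sqrt(20100 - 10) = sqrt(20090) = 7*sqrt(410)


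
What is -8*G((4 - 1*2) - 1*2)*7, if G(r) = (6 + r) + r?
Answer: -336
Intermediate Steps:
G(r) = 6 + 2*r
-8*G((4 - 1*2) - 1*2)*7 = -8*(6 + 2*((4 - 1*2) - 1*2))*7 = -8*(6 + 2*((4 - 2) - 2))*7 = -8*(6 + 2*(2 - 2))*7 = -8*(6 + 2*0)*7 = -8*(6 + 0)*7 = -8*6*7 = -48*7 = -336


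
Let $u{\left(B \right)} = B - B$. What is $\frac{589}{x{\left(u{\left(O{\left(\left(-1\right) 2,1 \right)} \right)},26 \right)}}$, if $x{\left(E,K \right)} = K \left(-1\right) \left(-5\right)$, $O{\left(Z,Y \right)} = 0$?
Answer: $\frac{589}{130} \approx 4.5308$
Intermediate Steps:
$u{\left(B \right)} = 0$
$x{\left(E,K \right)} = 5 K$ ($x{\left(E,K \right)} = - K \left(-5\right) = 5 K$)
$\frac{589}{x{\left(u{\left(O{\left(\left(-1\right) 2,1 \right)} \right)},26 \right)}} = \frac{589}{5 \cdot 26} = \frac{589}{130}$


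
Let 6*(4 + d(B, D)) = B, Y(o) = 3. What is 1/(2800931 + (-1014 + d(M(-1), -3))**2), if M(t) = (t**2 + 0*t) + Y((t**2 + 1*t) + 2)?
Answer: 9/34523083 ≈ 2.6070e-7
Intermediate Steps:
M(t) = 3 + t**2 (M(t) = (t**2 + 0*t) + 3 = (t**2 + 0) + 3 = t**2 + 3 = 3 + t**2)
d(B, D) = -4 + B/6
1/(2800931 + (-1014 + d(M(-1), -3))**2) = 1/(2800931 + (-1014 + (-4 + (3 + (-1)**2)/6))**2) = 1/(2800931 + (-1014 + (-4 + (3 + 1)/6))**2) = 1/(2800931 + (-1014 + (-4 + (1/6)*4))**2) = 1/(2800931 + (-1014 + (-4 + 2/3))**2) = 1/(2800931 + (-1014 - 10/3)**2) = 1/(2800931 + (-3052/3)**2) = 1/(2800931 + 9314704/9) = 1/(34523083/9) = 9/34523083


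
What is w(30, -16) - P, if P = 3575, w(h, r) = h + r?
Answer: -3561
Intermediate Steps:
w(30, -16) - P = (30 - 16) - 1*3575 = 14 - 3575 = -3561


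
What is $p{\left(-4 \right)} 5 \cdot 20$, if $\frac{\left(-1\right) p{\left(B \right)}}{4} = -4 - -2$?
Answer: $800$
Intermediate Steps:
$p{\left(B \right)} = 8$ ($p{\left(B \right)} = - 4 \left(-4 - -2\right) = - 4 \left(-4 + 2\right) = \left(-4\right) \left(-2\right) = 8$)
$p{\left(-4 \right)} 5 \cdot 20 = 8 \cdot 5 \cdot 20 = 40 \cdot 20 = 800$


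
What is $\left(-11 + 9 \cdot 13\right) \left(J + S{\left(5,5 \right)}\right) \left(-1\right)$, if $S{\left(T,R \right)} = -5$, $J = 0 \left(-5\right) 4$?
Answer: $530$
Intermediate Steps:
$J = 0$ ($J = 0 \cdot 4 = 0$)
$\left(-11 + 9 \cdot 13\right) \left(J + S{\left(5,5 \right)}\right) \left(-1\right) = \left(-11 + 9 \cdot 13\right) \left(0 - 5\right) \left(-1\right) = \left(-11 + 117\right) \left(\left(-5\right) \left(-1\right)\right) = 106 \cdot 5 = 530$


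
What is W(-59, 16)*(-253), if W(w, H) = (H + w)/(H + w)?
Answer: -253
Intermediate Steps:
W(w, H) = 1
W(-59, 16)*(-253) = 1*(-253) = -253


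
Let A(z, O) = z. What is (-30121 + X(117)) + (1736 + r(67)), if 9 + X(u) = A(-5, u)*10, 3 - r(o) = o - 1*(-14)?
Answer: -28522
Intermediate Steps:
r(o) = -11 - o (r(o) = 3 - (o - 1*(-14)) = 3 - (o + 14) = 3 - (14 + o) = 3 + (-14 - o) = -11 - o)
X(u) = -59 (X(u) = -9 - 5*10 = -9 - 50 = -59)
(-30121 + X(117)) + (1736 + r(67)) = (-30121 - 59) + (1736 + (-11 - 1*67)) = -30180 + (1736 + (-11 - 67)) = -30180 + (1736 - 78) = -30180 + 1658 = -28522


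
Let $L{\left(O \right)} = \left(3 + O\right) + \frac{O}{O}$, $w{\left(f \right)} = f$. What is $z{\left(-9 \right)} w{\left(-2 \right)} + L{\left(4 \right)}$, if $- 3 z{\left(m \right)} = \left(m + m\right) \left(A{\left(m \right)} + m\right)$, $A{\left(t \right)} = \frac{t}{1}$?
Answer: $224$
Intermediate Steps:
$A{\left(t \right)} = t$ ($A{\left(t \right)} = t 1 = t$)
$z{\left(m \right)} = - \frac{4 m^{2}}{3}$ ($z{\left(m \right)} = - \frac{\left(m + m\right) \left(m + m\right)}{3} = - \frac{2 m 2 m}{3} = - \frac{4 m^{2}}{3}$)
$L{\left(O \right)} = 4 + O$ ($L{\left(O \right)} = \left(3 + O\right) + 1 = 4 + O$)
$z{\left(-9 \right)} w{\left(-2 \right)} + L{\left(4 \right)} = - \frac{4 \left(-9\right)^{2}}{3} \left(-2\right) + \left(4 + 4\right) = \left(- \frac{4}{3}\right) 81 \left(-2\right) + 8 = \left(-108\right) \left(-2\right) + 8 = 216 + 8 = 224$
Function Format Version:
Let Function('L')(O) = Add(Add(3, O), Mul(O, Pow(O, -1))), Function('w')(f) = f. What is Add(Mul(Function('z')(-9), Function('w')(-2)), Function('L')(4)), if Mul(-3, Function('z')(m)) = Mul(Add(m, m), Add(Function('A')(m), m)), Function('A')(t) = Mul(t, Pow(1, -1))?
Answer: 224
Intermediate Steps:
Function('A')(t) = t (Function('A')(t) = Mul(t, 1) = t)
Function('z')(m) = Mul(Rational(-4, 3), Pow(m, 2)) (Function('z')(m) = Mul(Rational(-1, 3), Mul(Add(m, m), Add(m, m))) = Mul(Rational(-1, 3), Mul(Mul(2, m), Mul(2, m))) = Mul(Rational(-1, 3), Mul(4, Pow(m, 2))) = Mul(Rational(-4, 3), Pow(m, 2)))
Function('L')(O) = Add(4, O) (Function('L')(O) = Add(Add(3, O), 1) = Add(4, O))
Add(Mul(Function('z')(-9), Function('w')(-2)), Function('L')(4)) = Add(Mul(Mul(Rational(-4, 3), Pow(-9, 2)), -2), Add(4, 4)) = Add(Mul(Mul(Rational(-4, 3), 81), -2), 8) = Add(Mul(-108, -2), 8) = Add(216, 8) = 224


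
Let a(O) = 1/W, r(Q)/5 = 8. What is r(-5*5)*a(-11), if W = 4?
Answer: 10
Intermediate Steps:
r(Q) = 40 (r(Q) = 5*8 = 40)
a(O) = ¼ (a(O) = 1/4 = ¼)
r(-5*5)*a(-11) = 40*(¼) = 10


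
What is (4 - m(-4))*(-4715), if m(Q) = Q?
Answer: -37720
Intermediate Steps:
(4 - m(-4))*(-4715) = (4 - 1*(-4))*(-4715) = (4 + 4)*(-4715) = 8*(-4715) = -37720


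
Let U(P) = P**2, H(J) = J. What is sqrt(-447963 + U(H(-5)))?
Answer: I*sqrt(447938) ≈ 669.28*I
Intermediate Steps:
sqrt(-447963 + U(H(-5))) = sqrt(-447963 + (-5)**2) = sqrt(-447963 + 25) = sqrt(-447938) = I*sqrt(447938)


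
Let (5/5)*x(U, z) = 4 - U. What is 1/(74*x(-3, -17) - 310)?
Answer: 1/208 ≈ 0.0048077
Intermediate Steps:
x(U, z) = 4 - U
1/(74*x(-3, -17) - 310) = 1/(74*(4 - 1*(-3)) - 310) = 1/(74*(4 + 3) - 310) = 1/(74*7 - 310) = 1/(518 - 310) = 1/208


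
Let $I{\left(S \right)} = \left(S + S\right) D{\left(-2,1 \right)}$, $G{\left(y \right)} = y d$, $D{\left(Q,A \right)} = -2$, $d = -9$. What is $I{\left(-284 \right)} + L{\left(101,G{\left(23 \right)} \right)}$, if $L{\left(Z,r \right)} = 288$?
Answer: $1424$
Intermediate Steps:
$G{\left(y \right)} = - 9 y$ ($G{\left(y \right)} = y \left(-9\right) = - 9 y$)
$I{\left(S \right)} = - 4 S$ ($I{\left(S \right)} = \left(S + S\right) \left(-2\right) = 2 S \left(-2\right) = - 4 S$)
$I{\left(-284 \right)} + L{\left(101,G{\left(23 \right)} \right)} = \left(-4\right) \left(-284\right) + 288 = 1136 + 288 = 1424$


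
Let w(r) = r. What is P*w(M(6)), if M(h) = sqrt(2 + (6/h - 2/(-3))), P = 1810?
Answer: 1810*sqrt(33)/3 ≈ 3465.9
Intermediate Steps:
M(h) = sqrt(8/3 + 6/h) (M(h) = sqrt(2 + (6/h - 2*(-1/3))) = sqrt(2 + (6/h + 2/3)) = sqrt(2 + (2/3 + 6/h)) = sqrt(8/3 + 6/h))
P*w(M(6)) = 1810*(sqrt(24 + 54/6)/3) = 1810*(sqrt(24 + 54*(1/6))/3) = 1810*(sqrt(24 + 9)/3) = 1810*(sqrt(33)/3) = 1810*sqrt(33)/3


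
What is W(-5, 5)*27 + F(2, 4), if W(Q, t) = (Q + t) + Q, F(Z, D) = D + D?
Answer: -127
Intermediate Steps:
F(Z, D) = 2*D
W(Q, t) = t + 2*Q
W(-5, 5)*27 + F(2, 4) = (5 + 2*(-5))*27 + 2*4 = (5 - 10)*27 + 8 = -5*27 + 8 = -135 + 8 = -127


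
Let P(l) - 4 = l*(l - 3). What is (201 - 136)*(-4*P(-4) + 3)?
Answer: -8125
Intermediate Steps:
P(l) = 4 + l*(-3 + l) (P(l) = 4 + l*(l - 3) = 4 + l*(-3 + l))
(201 - 136)*(-4*P(-4) + 3) = (201 - 136)*(-4*(4 + (-4)**2 - 3*(-4)) + 3) = 65*(-4*(4 + 16 + 12) + 3) = 65*(-4*32 + 3) = 65*(-128 + 3) = 65*(-125) = -8125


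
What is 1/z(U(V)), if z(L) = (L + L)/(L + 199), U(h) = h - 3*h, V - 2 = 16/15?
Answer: -2893/184 ≈ -15.723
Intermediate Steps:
V = 46/15 (V = 2 + 16/15 = 46/15 ≈ 3.0667)
U(h) = -2*h
z(L) = 2*L/(199 + L) (z(L) = (2*L)/(199 + L) = 2*L/(199 + L))
1/z(U(V)) = 1/(2*(-2*46/15)/(199 - 2*46/15)) = 1/(2*(-92/15)/(199 - 92/15)) = 1/(2*(-92/15)/(2893/15)) = 1/(2*(-92/15)*(15/2893)) = 1/(-184/2893) = -2893/184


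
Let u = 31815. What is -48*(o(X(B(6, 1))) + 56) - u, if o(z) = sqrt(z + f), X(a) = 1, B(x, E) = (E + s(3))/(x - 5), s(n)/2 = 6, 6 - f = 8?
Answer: -34503 - 48*I ≈ -34503.0 - 48.0*I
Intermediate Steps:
f = -2 (f = 6 - 1*8 = 6 - 8 = -2)
s(n) = 12 (s(n) = 2*6 = 12)
B(x, E) = (12 + E)/(-5 + x) (B(x, E) = (E + 12)/(x - 5) = (12 + E)/(-5 + x))
o(z) = sqrt(-2 + z) (o(z) = sqrt(z - 2) = sqrt(-2 + z))
-48*(o(X(B(6, 1))) + 56) - u = -48*(sqrt(-2 + 1) + 56) - 1*31815 = -48*(sqrt(-1) + 56) - 31815 = -48*(I + 56) - 31815 = -48*(56 + I) - 31815 = (-2688 - 48*I) - 31815 = -34503 - 48*I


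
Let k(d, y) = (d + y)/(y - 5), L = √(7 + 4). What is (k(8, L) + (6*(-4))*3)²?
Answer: 280835/49 + 13767*√11/98 ≈ 6197.2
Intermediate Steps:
L = √11 ≈ 3.3166
k(d, y) = (d + y)/(-5 + y)
(k(8, L) + (6*(-4))*3)² = ((8 + √11)/(-5 + √11) + (6*(-4))*3)² = ((8 + √11)/(-5 + √11) - 24*3)² = ((8 + √11)/(-5 + √11) - 72)² = (-72 + (8 + √11)/(-5 + √11))²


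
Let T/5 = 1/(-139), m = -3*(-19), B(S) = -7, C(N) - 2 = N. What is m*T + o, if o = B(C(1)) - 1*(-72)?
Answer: 8750/139 ≈ 62.950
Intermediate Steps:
C(N) = 2 + N
m = 57
T = -5/139 (T = 5/(-139) = 5*(-1/139) = -5/139 ≈ -0.035971)
o = 65 (o = -7 - 1*(-72) = -7 + 72 = 65)
m*T + o = 57*(-5/139) + 65 = -285/139 + 65 = 8750/139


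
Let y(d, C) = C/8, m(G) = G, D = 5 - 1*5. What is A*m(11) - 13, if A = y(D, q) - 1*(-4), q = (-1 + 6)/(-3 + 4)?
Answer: 303/8 ≈ 37.875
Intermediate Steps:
D = 0 (D = 5 - 5 = 0)
q = 5 (q = 5/1 = 5*1 = 5)
y(d, C) = C/8 (y(d, C) = C*(⅛) = C/8)
A = 37/8 (A = (⅛)*5 - 1*(-4) = 5/8 + 4 = 37/8 ≈ 4.6250)
A*m(11) - 13 = (37/8)*11 - 13 = 407/8 - 13 = 303/8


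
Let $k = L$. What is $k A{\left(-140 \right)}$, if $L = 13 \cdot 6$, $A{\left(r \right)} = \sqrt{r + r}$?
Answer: $156 i \sqrt{70} \approx 1305.2 i$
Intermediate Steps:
$A{\left(r \right)} = \sqrt{2} \sqrt{r}$ ($A{\left(r \right)} = \sqrt{2 r} = \sqrt{2} \sqrt{r}$)
$L = 78$
$k = 78$
$k A{\left(-140 \right)} = 78 \sqrt{2} \sqrt{-140} = 78 \sqrt{2} \cdot 2 i \sqrt{35} = 78 \cdot 2 i \sqrt{70} = 156 i \sqrt{70}$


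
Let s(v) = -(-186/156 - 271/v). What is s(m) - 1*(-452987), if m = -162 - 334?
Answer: 2920864341/6448 ≈ 4.5299e+5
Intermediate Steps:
m = -496
s(v) = 31/26 + 271/v (s(v) = -(-186*1/156 - 271/v) = -(-31/26 - 271/v) = 31/26 + 271/v)
s(m) - 1*(-452987) = (31/26 + 271/(-496)) - 1*(-452987) = (31/26 + 271*(-1/496)) + 452987 = (31/26 - 271/496) + 452987 = 4165/6448 + 452987 = 2920864341/6448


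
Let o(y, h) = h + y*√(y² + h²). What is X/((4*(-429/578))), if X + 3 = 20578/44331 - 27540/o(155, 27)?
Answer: 19311507213230915/22620545116927758 + 205609050*√24754/85044119303 ≈ 1.2341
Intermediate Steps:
o(y, h) = h + y*√(h² + y²)
X = -112415/44331 - 27540/(27 + 155*√24754) (X = -3 + (20578/44331 - 27540/(27 + 155*√(27² + 155²))) = -3 + (20578*(1/44331) - 27540/(27 + 155*√(729 + 24025))) = -3 + (20578/44331 - 27540/(27 + 155*√24754)) = -112415/44331 - 27540/(27 + 155*√24754) ≈ -3.6639)
X/((4*(-429/578))) = (-66821824267235/26364271698051 - 4268700*√24754/594714121)/((4*(-429/578))) = (-66821824267235/26364271698051 - 4268700*√24754/594714121)/(-858/289) = (-66821824267235/26364271698051 - 4268700*√24754/594714121)*(-289/858) = 19311507213230915/22620545116927758 + 205609050*√24754/85044119303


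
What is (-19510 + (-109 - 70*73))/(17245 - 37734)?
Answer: 24729/20489 ≈ 1.2069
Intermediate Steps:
(-19510 + (-109 - 70*73))/(17245 - 37734) = (-19510 + (-109 - 5110))/(-20489) = (-19510 - 5219)*(-1/20489) = -24729*(-1/20489) = 24729/20489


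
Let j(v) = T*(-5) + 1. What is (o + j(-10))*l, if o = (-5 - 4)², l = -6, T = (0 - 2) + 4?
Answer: -432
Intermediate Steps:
T = 2 (T = -2 + 4 = 2)
o = 81 (o = (-9)² = 81)
j(v) = -9 (j(v) = 2*(-5) + 1 = -10 + 1 = -9)
(o + j(-10))*l = (81 - 9)*(-6) = 72*(-6) = -432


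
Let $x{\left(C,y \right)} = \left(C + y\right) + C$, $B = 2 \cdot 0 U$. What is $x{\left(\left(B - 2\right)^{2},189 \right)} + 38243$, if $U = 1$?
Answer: $38440$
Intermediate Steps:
$B = 0$ ($B = 2 \cdot 0 \cdot 1 = 0 \cdot 1 = 0$)
$x{\left(C,y \right)} = y + 2 C$
$x{\left(\left(B - 2\right)^{2},189 \right)} + 38243 = \left(189 + 2 \left(0 - 2\right)^{2}\right) + 38243 = \left(189 + 2 \left(-2\right)^{2}\right) + 38243 = \left(189 + 2 \cdot 4\right) + 38243 = \left(189 + 8\right) + 38243 = 197 + 38243 = 38440$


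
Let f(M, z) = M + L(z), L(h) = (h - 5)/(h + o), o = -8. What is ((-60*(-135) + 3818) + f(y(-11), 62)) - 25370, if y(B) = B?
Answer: -242315/18 ≈ -13462.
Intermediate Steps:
L(h) = (-5 + h)/(-8 + h) (L(h) = (h - 5)/(h - 8) = (-5 + h)/(-8 + h))
f(M, z) = M + (-5 + z)/(-8 + z)
((-60*(-135) + 3818) + f(y(-11), 62)) - 25370 = ((-60*(-135) + 3818) + (-5 + 62 - 11*(-8 + 62))/(-8 + 62)) - 25370 = ((8100 + 3818) + (-5 + 62 - 11*54)/54) - 25370 = (11918 + (-5 + 62 - 594)/54) - 25370 = (11918 + (1/54)*(-537)) - 25370 = (11918 - 179/18) - 25370 = 214345/18 - 25370 = -242315/18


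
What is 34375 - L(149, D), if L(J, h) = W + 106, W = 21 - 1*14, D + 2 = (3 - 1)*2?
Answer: 34262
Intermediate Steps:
D = 2 (D = -2 + (3 - 1)*2 = -2 + 2*2 = -2 + 4 = 2)
W = 7 (W = 21 - 14 = 7)
L(J, h) = 113 (L(J, h) = 7 + 106 = 113)
34375 - L(149, D) = 34375 - 1*113 = 34375 - 113 = 34262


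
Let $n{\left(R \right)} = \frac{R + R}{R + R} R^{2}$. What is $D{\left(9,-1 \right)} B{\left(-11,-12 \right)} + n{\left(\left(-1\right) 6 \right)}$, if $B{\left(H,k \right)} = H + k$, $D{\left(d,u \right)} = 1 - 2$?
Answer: $59$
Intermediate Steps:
$D{\left(d,u \right)} = -1$ ($D{\left(d,u \right)} = 1 - 2 = -1$)
$n{\left(R \right)} = R^{2}$ ($n{\left(R \right)} = \frac{2 R}{2 R} R^{2} = 2 R \frac{1}{2 R} R^{2} = 1 R^{2} = R^{2}$)
$D{\left(9,-1 \right)} B{\left(-11,-12 \right)} + n{\left(\left(-1\right) 6 \right)} = - (-11 - 12) + \left(\left(-1\right) 6\right)^{2} = \left(-1\right) \left(-23\right) + \left(-6\right)^{2} = 23 + 36 = 59$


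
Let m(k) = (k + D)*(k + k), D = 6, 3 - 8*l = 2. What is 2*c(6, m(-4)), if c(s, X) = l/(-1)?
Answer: -¼ ≈ -0.25000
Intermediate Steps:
l = ⅛ (l = 3/8 - ⅛*2 = 3/8 - ¼ = ⅛ ≈ 0.12500)
m(k) = 2*k*(6 + k) (m(k) = (k + 6)*(k + k) = (6 + k)*(2*k) = 2*k*(6 + k))
c(s, X) = -⅛ (c(s, X) = (⅛)/(-1) = (⅛)*(-1) = -⅛)
2*c(6, m(-4)) = 2*(-⅛) = -¼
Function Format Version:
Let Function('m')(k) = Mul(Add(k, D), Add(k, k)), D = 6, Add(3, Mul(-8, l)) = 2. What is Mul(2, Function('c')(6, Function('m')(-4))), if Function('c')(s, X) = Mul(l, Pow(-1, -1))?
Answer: Rational(-1, 4) ≈ -0.25000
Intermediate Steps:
l = Rational(1, 8) (l = Add(Rational(3, 8), Mul(Rational(-1, 8), 2)) = Add(Rational(3, 8), Rational(-1, 4)) = Rational(1, 8) ≈ 0.12500)
Function('m')(k) = Mul(2, k, Add(6, k)) (Function('m')(k) = Mul(Add(k, 6), Add(k, k)) = Mul(Add(6, k), Mul(2, k)) = Mul(2, k, Add(6, k)))
Function('c')(s, X) = Rational(-1, 8) (Function('c')(s, X) = Mul(Rational(1, 8), Pow(-1, -1)) = Mul(Rational(1, 8), -1) = Rational(-1, 8))
Mul(2, Function('c')(6, Function('m')(-4))) = Mul(2, Rational(-1, 8)) = Rational(-1, 4)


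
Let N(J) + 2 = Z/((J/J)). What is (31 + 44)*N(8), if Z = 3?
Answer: 75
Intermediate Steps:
N(J) = 1 (N(J) = -2 + 3/((J/J)) = -2 + 3/1 = -2 + 3*1 = -2 + 3 = 1)
(31 + 44)*N(8) = (31 + 44)*1 = 75*1 = 75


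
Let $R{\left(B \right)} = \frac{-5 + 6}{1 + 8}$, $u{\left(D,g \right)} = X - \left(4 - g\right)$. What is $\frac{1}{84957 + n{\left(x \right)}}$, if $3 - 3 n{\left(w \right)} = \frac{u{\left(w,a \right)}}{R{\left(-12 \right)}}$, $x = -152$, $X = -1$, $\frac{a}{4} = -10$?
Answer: $\frac{1}{85093} \approx 1.1752 \cdot 10^{-5}$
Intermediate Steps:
$a = -40$ ($a = 4 \left(-10\right) = -40$)
$u{\left(D,g \right)} = -5 + g$ ($u{\left(D,g \right)} = -1 - \left(4 - g\right) = -1 + \left(-4 + g\right) = -5 + g$)
$R{\left(B \right)} = \frac{1}{9}$ ($R{\left(B \right)} = 1 \cdot \frac{1}{9} = \frac{1}{9}$)
$n{\left(w \right)} = 136$ ($n{\left(w \right)} = 1 - \frac{\left(-5 - 40\right) \frac{1}{\frac{1}{9}}}{3} = 1 - \frac{\left(-45\right) 9}{3} = 1 - -135 = 1 + 135 = 136$)
$\frac{1}{84957 + n{\left(x \right)}} = \frac{1}{84957 + 136} = \frac{1}{85093}$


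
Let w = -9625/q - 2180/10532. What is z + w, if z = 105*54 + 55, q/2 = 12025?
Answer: 14499577855/2532946 ≈ 5724.4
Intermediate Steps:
q = 24050 (q = 2*12025 = 24050)
w = -1537995/2532946 (w = -9625/24050 - 2180/10532 = -9625*1/24050 - 2180*1/10532 = -385/962 - 545/2633 = -1537995/2532946 ≈ -0.60720)
z = 5725 (z = 5670 + 55 = 5725)
z + w = 5725 - 1537995/2532946 = 14499577855/2532946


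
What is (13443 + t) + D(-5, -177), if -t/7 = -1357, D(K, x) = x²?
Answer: 54271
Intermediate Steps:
t = 9499 (t = -7*(-1357) = 9499)
(13443 + t) + D(-5, -177) = (13443 + 9499) + (-177)² = 22942 + 31329 = 54271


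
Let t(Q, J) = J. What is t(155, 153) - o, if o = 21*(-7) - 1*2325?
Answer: 2625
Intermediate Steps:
o = -2472 (o = -147 - 2325 = -2472)
t(155, 153) - o = 153 - 1*(-2472) = 153 + 2472 = 2625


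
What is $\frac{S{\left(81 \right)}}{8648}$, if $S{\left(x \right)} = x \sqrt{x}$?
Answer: $\frac{729}{8648} \approx 0.084297$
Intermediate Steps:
$S{\left(x \right)} = x^{\frac{3}{2}}$
$\frac{S{\left(81 \right)}}{8648} = \frac{81^{\frac{3}{2}}}{8648} = 729 \cdot \frac{1}{8648} = \frac{729}{8648}$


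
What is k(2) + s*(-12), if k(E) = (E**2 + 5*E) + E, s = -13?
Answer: 172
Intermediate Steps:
k(E) = E**2 + 6*E
k(2) + s*(-12) = 2*(6 + 2) - 13*(-12) = 2*8 + 156 = 16 + 156 = 172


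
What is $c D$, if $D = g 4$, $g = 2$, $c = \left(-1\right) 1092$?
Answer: $-8736$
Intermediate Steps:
$c = -1092$
$D = 8$ ($D = 2 \cdot 4 = 8$)
$c D = \left(-1092\right) 8 = -8736$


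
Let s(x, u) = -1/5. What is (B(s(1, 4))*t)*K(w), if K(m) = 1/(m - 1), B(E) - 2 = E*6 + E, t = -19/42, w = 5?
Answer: -19/280 ≈ -0.067857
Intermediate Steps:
s(x, u) = -⅕ (s(x, u) = -1*⅕ = -⅕)
t = -19/42 (t = -19*1/42 = -19/42 ≈ -0.45238)
B(E) = 2 + 7*E (B(E) = 2 + (E*6 + E) = 2 + (6*E + E) = 2 + 7*E)
K(m) = 1/(-1 + m)
(B(s(1, 4))*t)*K(w) = ((2 + 7*(-⅕))*(-19/42))/(-1 + 5) = ((2 - 7/5)*(-19/42))/4 = ((⅗)*(-19/42))*(¼) = -19/70*¼ = -19/280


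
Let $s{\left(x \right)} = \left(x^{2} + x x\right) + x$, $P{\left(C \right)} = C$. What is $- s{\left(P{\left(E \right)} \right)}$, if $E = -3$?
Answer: $-15$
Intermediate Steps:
$s{\left(x \right)} = x + 2 x^{2}$ ($s{\left(x \right)} = \left(x^{2} + x^{2}\right) + x = 2 x^{2} + x = x + 2 x^{2}$)
$- s{\left(P{\left(E \right)} \right)} = - \left(-3\right) \left(1 + 2 \left(-3\right)\right) = - \left(-3\right) \left(1 - 6\right) = - \left(-3\right) \left(-5\right) = \left(-1\right) 15 = -15$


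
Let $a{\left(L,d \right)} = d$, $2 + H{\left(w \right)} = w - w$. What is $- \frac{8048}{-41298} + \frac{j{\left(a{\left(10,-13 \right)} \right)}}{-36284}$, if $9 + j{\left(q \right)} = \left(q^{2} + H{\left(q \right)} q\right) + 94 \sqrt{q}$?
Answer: $\frac{71083051}{374614158} - \frac{i \sqrt{13}}{386} \approx 0.18975 - 0.0093408 i$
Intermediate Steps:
$H{\left(w \right)} = -2$ ($H{\left(w \right)} = -2 + \left(w - w\right) = -2 + 0 = -2$)
$j{\left(q \right)} = -9 + q^{2} - 2 q + 94 \sqrt{q}$ ($j{\left(q \right)} = -9 + \left(\left(q^{2} - 2 q\right) + 94 \sqrt{q}\right) = -9 + \left(q^{2} - 2 q + 94 \sqrt{q}\right) = -9 + q^{2} - 2 q + 94 \sqrt{q}$)
$- \frac{8048}{-41298} + \frac{j{\left(a{\left(10,-13 \right)} \right)}}{-36284} = - \frac{8048}{-41298} + \frac{-9 + \left(-13\right)^{2} - -26 + 94 \sqrt{-13}}{-36284} = \left(-8048\right) \left(- \frac{1}{41298}\right) + \left(-9 + 169 + 26 + 94 i \sqrt{13}\right) \left(- \frac{1}{36284}\right) = \frac{4024}{20649} + \left(-9 + 169 + 26 + 94 i \sqrt{13}\right) \left(- \frac{1}{36284}\right) = \frac{4024}{20649} + \left(186 + 94 i \sqrt{13}\right) \left(- \frac{1}{36284}\right) = \frac{4024}{20649} - \left(\frac{93}{18142} + \frac{i \sqrt{13}}{386}\right) = \frac{71083051}{374614158} - \frac{i \sqrt{13}}{386}$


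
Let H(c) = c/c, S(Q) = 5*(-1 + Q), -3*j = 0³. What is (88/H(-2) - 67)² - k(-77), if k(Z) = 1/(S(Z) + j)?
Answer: 171991/390 ≈ 441.00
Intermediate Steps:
j = 0 (j = -⅓*0³ = -⅓*0 = 0)
S(Q) = -5 + 5*Q
H(c) = 1
k(Z) = 1/(-5 + 5*Z) (k(Z) = 1/((-5 + 5*Z) + 0) = 1/(-5 + 5*Z))
(88/H(-2) - 67)² - k(-77) = (88/1 - 67)² - 1/(5*(-1 - 77)) = (88*1 - 67)² - 1/(5*(-78)) = (88 - 67)² - (-1)/(5*78) = 21² - 1*(-1/390) = 441 + 1/390 = 171991/390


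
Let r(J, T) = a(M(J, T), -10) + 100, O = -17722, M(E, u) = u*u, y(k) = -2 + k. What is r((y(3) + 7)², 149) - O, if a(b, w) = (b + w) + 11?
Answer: 40024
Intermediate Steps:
M(E, u) = u²
a(b, w) = 11 + b + w
r(J, T) = 101 + T² (r(J, T) = (11 + T² - 10) + 100 = (1 + T²) + 100 = 101 + T²)
r((y(3) + 7)², 149) - O = (101 + 149²) - 1*(-17722) = (101 + 22201) + 17722 = 22302 + 17722 = 40024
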